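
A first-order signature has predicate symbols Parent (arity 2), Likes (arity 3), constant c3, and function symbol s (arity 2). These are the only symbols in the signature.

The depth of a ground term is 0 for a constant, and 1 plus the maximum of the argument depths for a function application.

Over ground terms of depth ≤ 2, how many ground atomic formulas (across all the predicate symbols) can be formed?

First count ground terms of depth ≤ 2.
Let N_k count ground terms of depth at most k. Each non-constant term of depth ≤ k is some function symbol applied to depth-≤(k−1) arguments, giving N_k = 1 + N_{k-1}^2.
N_0 = 1
N_1 = 1 + 1^2 = 2
N_2 = 1 + 2^2 = 5
So |H| = 5.
For each predicate symbol, the number of ground atoms is |H| raised to its arity; summing:
  Parent: 5^2 = 25;  Likes: 5^3 = 125
Total ground atoms: 25 + 125 = 150.

150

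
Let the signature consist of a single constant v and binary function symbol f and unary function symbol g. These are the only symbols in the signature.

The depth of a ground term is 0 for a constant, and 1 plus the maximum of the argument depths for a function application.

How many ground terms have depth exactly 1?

If N_k denotes the number of depth-≤k ground terms, the 1 constant gives N_0 = 1, and each function symbol of arity r contributes N_{k-1}^r new terms at level k: N_k = 1 + N_{k-1}^2 + N_{k-1}.
N_0 = 1
N_1 = 1 + 1^2 + 1 = 3
Terms of depth exactly 1: N_1 − N_0 = 3 − 1 = 2.

2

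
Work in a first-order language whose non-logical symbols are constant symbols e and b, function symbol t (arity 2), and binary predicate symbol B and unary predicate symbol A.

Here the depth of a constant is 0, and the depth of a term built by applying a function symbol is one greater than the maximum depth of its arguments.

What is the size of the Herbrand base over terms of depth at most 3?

2092362

First count ground terms of depth ≤ 3.
Let N_k count ground terms of depth at most k. Each non-constant term of depth ≤ k is some function symbol applied to depth-≤(k−1) arguments, giving N_k = 2 + N_{k-1}^2.
N_0 = 2
N_1 = 2 + 2^2 = 6
N_2 = 2 + 6^2 = 38
N_3 = 2 + 38^2 = 1446
So |H| = 1446.
Each predicate of arity r yields |H|^r ground atoms (one per choice of an r-tuple from H):
  B: 1446^2 = 2090916;  A: 1446
Total ground atoms: 2090916 + 1446 = 2092362.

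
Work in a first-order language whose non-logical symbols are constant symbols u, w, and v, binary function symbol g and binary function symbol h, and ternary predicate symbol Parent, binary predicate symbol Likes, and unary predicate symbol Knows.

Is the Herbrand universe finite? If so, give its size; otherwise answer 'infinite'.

The signature has at least one function symbol (g, arity 2) and at least one constant (u).
Iterating g gives infinitely many distinct ground terms: u, g(u, u), g(g(u, u), g(u, u)), ...
So the Herbrand universe is infinite.

infinite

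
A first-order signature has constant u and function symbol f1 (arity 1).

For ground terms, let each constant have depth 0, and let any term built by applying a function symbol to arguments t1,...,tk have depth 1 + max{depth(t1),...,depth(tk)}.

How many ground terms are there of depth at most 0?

If N_k denotes the number of depth-≤k ground terms, the 1 constant gives N_0 = 1, and each function symbol of arity r contributes N_{k-1}^r new terms at level k: N_k = 1 + N_{k-1}.
N_0 = 1

1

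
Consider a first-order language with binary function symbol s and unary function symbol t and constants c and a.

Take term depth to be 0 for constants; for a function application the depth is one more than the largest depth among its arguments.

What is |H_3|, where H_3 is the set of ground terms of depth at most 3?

Let N_k count ground terms of depth at most k. Each non-constant term of depth ≤ k is some function symbol applied to depth-≤(k−1) arguments, giving N_k = 2 + N_{k-1}^2 + N_{k-1}.
N_0 = 2
N_1 = 2 + 2^2 + 2 = 8
N_2 = 2 + 8^2 + 8 = 74
N_3 = 2 + 74^2 + 74 = 5552

5552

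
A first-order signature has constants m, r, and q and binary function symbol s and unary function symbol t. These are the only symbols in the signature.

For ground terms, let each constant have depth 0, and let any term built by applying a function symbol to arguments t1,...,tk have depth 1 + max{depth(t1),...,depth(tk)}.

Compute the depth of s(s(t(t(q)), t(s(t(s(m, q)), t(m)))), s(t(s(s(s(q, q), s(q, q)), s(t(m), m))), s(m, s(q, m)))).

depth(t(q)) = 1 + depth(q) = 1 + 0 = 1
depth(t(t(q))) = 1 + depth(t(q)) = 1 + 1 = 2
depth(s(m, q)) = 1 + max(0, 0) = 1
depth(t(s(m, q))) = 1 + depth(s(m, q)) = 1 + 1 = 2
depth(t(m)) = 1 + depth(m) = 1 + 0 = 1
depth(s(t(s(m, q)), t(m))) = 1 + max(2, 1) = 3
depth(t(s(t(s(m, q)), t(m)))) = 1 + depth(s(t(s(m, q)), t(m))) = 1 + 3 = 4
depth(s(t(t(q)), t(s(t(s(m, q)), t(m))))) = 1 + max(2, 4) = 5
depth(s(q, q)) = 1 + max(0, 0) = 1
depth(s(s(q, q), s(q, q))) = 1 + max(1, 1) = 2
depth(s(t(m), m)) = 1 + max(1, 0) = 2
depth(s(s(s(q, q), s(q, q)), s(t(m), m))) = 1 + max(2, 2) = 3
depth(t(s(s(s(q, q), s(q, q)), s(t(m), m)))) = 1 + depth(s(s(s(q, q), s(q, q)), s(t(m), m))) = 1 + 3 = 4
depth(s(q, m)) = 1 + max(0, 0) = 1
depth(s(m, s(q, m))) = 1 + max(0, 1) = 2
depth(s(t(s(s(s(q, q), s(q, q)), s(t(m), m))), s(m, s(q, m)))) = 1 + max(4, 2) = 5
depth(s(s(t(t(q)), t(s(t(s(m, q)), t(m)))), s(t(s(s(s(q, q), s(q, q)), s(t(m), m))), s(m, s(q, m))))) = 1 + max(5, 5) = 6

6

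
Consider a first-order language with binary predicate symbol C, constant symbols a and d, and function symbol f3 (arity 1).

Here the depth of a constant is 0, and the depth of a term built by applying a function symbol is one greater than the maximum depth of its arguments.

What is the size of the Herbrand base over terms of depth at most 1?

First count ground terms of depth ≤ 1.
Write N_k for the number of ground terms of depth ≤ k. A term of depth ≤ k is either a constant or a function symbol applied to arguments of depth ≤ k−1, so N_k = 2 + N_{k-1}.
N_0 = 2
N_1 = 2 + 2 = 4
Explicitly: a, d, f3(a), f3(d).
So |H| = 4.
Ground atoms are formed by filling each argument slot of a predicate with a term from H, so an r-ary predicate gives |H|^r atoms:
  C: 4^2 = 16
Total ground atoms: 16.

16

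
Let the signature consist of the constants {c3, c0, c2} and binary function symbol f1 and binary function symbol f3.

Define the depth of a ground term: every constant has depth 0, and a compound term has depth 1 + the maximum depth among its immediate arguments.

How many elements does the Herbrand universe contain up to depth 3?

1566453

Write N_k for the number of ground terms of depth ≤ k. A term of depth ≤ k is either a constant or a function symbol applied to arguments of depth ≤ k−1, so N_k = 3 + N_{k-1}^2 + N_{k-1}^2.
N_0 = 3
N_1 = 3 + 3^2 + 3^2 = 21
N_2 = 3 + 21^2 + 21^2 = 885
N_3 = 3 + 885^2 + 885^2 = 1566453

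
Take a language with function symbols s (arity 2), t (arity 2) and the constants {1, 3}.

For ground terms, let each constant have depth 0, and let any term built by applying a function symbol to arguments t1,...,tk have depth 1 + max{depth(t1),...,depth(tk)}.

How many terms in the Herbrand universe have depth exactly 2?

192

Count level by level. With function symbols s/2, t/2, the terms of depth ≤ k are the 2 constants together with each function applied to depth-≤(k−1) tuples, so N_k = 2 + N_{k-1}^2 + N_{k-1}^2.
N_0 = 2
N_1 = 2 + 2^2 + 2^2 = 10
N_2 = 2 + 10^2 + 10^2 = 202
Terms of depth exactly 2: N_2 − N_1 = 202 − 10 = 192.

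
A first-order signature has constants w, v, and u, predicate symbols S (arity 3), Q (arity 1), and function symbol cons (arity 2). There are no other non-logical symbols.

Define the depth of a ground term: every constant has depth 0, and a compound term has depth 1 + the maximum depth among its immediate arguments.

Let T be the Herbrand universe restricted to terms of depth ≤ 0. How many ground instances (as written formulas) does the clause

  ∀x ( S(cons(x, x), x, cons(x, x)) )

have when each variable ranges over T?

3

Ground terms of depth ≤ 0:
  Let N_k count ground terms of depth at most k. Each non-constant term of depth ≤ k is some function symbol applied to depth-≤(k−1) arguments, giving N_k = 3 + N_{k-1}^2.
  N_0 = 3
So there are 3 ground terms available for substitution.
The body mentions the single quantified variable x; since ground terms form a free algebra, no two substitutions collapse to the same formula.
Number of ground instances = 3.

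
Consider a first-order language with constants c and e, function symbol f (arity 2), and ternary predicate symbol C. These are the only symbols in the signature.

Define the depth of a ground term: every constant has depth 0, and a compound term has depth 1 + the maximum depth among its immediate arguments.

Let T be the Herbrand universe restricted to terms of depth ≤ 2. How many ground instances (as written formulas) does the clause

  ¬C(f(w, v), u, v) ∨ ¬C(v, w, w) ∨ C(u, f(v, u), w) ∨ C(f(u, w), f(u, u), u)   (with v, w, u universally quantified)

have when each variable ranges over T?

Ground terms of depth ≤ 2:
  Let N_k count ground terms of depth at most k. Each non-constant term of depth ≤ k is some function symbol applied to depth-≤(k−1) arguments, giving N_k = 2 + N_{k-1}^2.
  N_0 = 2
  N_1 = 2 + 2^2 = 6
  N_2 = 2 + 6^2 = 38
So there are 38 ground terms available for substitution.
The clause has 3 distinct variables (v, w, u), each appearing in the body. In the free term algebra distinct substitutions yield syntactically distinct ground instances.
Number of ground instances = 38^3 = 54872.

54872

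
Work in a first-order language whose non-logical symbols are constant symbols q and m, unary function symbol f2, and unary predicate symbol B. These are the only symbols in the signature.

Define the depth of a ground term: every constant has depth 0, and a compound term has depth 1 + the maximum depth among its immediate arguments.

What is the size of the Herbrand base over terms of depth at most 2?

First count ground terms of depth ≤ 2.
Count level by level. With function symbols f2/1, the terms of depth ≤ k are the 2 constants together with each function applied to depth-≤(k−1) tuples, so N_k = 2 + N_{k-1}.
N_0 = 2
N_1 = 2 + 2 = 4
N_2 = 2 + 4 = 6
So |H| = 6.
Ground atoms are formed by filling each argument slot of a predicate with a term from H, so an r-ary predicate gives |H|^r atoms:
  B: 6
Total ground atoms: 6.

6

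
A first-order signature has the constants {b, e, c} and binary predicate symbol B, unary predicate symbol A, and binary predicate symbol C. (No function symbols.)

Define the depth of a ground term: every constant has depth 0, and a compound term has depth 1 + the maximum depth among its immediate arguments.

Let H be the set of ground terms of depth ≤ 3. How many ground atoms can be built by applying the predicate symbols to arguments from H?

21

First count ground terms of depth ≤ 3.
With no function symbols every ground term is a constant, so there are exactly 3 ground terms at every depth bound.
N_0 = 3
N_1 = 3
N_2 = 3
N_3 = 3
So |H| = 3.
For each predicate symbol, the number of ground atoms is |H| raised to its arity; summing:
  B: 3^2 = 9;  A: 3;  C: 3^2 = 9
Total ground atoms: 9 + 3 + 9 = 21.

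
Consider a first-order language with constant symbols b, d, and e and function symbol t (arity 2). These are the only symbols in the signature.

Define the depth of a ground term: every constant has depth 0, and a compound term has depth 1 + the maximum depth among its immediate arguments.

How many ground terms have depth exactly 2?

If N_k denotes the number of depth-≤k ground terms, the 3 constants give N_0 = 3, and each function symbol of arity r contributes N_{k-1}^r new terms at level k: N_k = 3 + N_{k-1}^2.
N_0 = 3
N_1 = 3 + 3^2 = 12
N_2 = 3 + 12^2 = 147
Terms of depth exactly 2: N_2 − N_1 = 147 − 12 = 135.

135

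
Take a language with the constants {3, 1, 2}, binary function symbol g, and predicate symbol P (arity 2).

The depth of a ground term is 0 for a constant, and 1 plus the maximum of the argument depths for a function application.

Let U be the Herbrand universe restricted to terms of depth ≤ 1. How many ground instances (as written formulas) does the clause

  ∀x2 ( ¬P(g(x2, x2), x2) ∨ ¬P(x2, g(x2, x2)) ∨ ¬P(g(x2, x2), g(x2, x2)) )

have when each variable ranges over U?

Ground terms of depth ≤ 1:
  Let N_k = |{terms of depth ≤ k}|. Then N_0 = 3 and N_k = 3 + N_{k-1}^2 for k ≥ 1 (one summand per function symbol, arity giving the exponent).
  N_0 = 3
  N_1 = 3 + 3^2 = 12
  Explicitly: 3, 1, 2, g(3, 3), g(3, 1), g(3, 2), g(1, 3), g(1, 1), g(1, 2), g(2, 3), g(2, 1), g(2, 2).
So there are 12 ground terms available for substitution.
The variable x2 ranges independently over the available ground terms, and distinct assignments produce distinct instances.
Number of ground instances = 12.

12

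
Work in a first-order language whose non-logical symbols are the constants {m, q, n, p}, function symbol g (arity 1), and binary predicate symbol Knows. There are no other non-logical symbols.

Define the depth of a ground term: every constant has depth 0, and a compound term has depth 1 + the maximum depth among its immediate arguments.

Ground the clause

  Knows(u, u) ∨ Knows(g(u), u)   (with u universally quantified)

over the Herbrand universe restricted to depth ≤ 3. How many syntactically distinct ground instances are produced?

16

Ground terms of depth ≤ 3:
  Write N_k for the number of ground terms of depth ≤ k. A term of depth ≤ k is either a constant or a function symbol applied to arguments of depth ≤ k−1, so N_k = 4 + N_{k-1}.
  N_0 = 4
  N_1 = 4 + 4 = 8
  N_2 = 4 + 8 = 12
  N_3 = 4 + 12 = 16
So there are 16 ground terms available for substitution.
The body mentions the single quantified variable u; since ground terms form a free algebra, no two substitutions collapse to the same formula.
Number of ground instances = 16.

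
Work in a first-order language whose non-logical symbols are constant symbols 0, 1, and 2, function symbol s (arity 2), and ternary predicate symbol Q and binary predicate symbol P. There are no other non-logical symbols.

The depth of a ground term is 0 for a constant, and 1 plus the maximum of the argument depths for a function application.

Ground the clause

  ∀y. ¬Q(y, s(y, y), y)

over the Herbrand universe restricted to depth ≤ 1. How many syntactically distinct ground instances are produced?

Ground terms of depth ≤ 1:
  Let N_k = |{terms of depth ≤ k}|. Then N_0 = 3 and N_k = 3 + N_{k-1}^2 for k ≥ 1 (one summand per function symbol, arity giving the exponent).
  N_0 = 3
  N_1 = 3 + 3^2 = 12
So there are 12 ground terms available for substitution.
The variable y ranges independently over the available ground terms, and distinct assignments produce distinct instances.
Number of ground instances = 12.

12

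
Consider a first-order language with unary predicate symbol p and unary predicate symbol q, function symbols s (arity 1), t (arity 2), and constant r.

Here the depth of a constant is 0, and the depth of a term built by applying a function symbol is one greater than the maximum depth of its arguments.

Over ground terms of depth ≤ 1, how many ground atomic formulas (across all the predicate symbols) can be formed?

6

First count ground terms of depth ≤ 1.
Count level by level. With function symbols s/1, t/2, the terms of depth ≤ k are the 1 constant together with each function applied to depth-≤(k−1) tuples, so N_k = 1 + N_{k-1} + N_{k-1}^2.
N_0 = 1
N_1 = 1 + 1 + 1^2 = 3
So |H| = 3.
Ground atoms are formed by filling each argument slot of a predicate with a term from H, so an r-ary predicate gives |H|^r atoms:
  p: 3;  q: 3
Total ground atoms: 3 + 3 = 6.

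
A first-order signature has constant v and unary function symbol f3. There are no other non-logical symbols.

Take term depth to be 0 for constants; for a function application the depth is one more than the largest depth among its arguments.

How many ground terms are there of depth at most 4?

Let N_k = |{terms of depth ≤ k}|. Then N_0 = 1 and N_k = 1 + N_{k-1} for k ≥ 1 (one summand per function symbol, arity giving the exponent).
N_0 = 1
N_1 = 1 + 1 = 2
N_2 = 1 + 2 = 3
N_3 = 1 + 3 = 4
N_4 = 1 + 4 = 5

5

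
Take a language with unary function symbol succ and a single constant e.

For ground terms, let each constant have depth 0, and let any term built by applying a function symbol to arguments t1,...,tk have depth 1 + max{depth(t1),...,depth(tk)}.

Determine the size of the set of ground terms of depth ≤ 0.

1

If N_k denotes the number of depth-≤k ground terms, the 1 constant gives N_0 = 1, and each function symbol of arity r contributes N_{k-1}^r new terms at level k: N_k = 1 + N_{k-1}.
N_0 = 1
Explicitly: e.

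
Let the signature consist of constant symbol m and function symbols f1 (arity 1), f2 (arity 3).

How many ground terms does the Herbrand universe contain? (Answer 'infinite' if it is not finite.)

The signature has at least one function symbol (f1, arity 1) and at least one constant (m).
Iterating f1 gives infinitely many distinct ground terms: m, f1(m), f1(f1(m)), ...
So the Herbrand universe is infinite.

infinite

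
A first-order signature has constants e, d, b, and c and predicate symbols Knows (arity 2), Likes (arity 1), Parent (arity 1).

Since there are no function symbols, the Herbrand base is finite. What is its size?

24

With no function symbols, the Herbrand universe is just the 4 constants.
Ground atoms per predicate: Knows: 4^2 = 16, Likes: 4, Parent: 4.
Herbrand base size = 16 + 4 + 4 = 24.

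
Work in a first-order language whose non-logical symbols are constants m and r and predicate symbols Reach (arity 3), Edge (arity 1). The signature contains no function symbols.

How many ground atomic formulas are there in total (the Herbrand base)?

10

With no function symbols, the Herbrand universe is just the 2 constants.
Ground atoms per predicate: Reach: 2^3 = 8, Edge: 2.
Herbrand base size = 8 + 2 = 10.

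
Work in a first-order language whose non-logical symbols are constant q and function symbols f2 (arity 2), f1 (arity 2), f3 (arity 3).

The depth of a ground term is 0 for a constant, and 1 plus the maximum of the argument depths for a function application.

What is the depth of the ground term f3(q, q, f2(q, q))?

depth(f2(q, q)) = 1 + max(0, 0) = 1
depth(f3(q, q, f2(q, q))) = 1 + max(0, 0, 1) = 2

2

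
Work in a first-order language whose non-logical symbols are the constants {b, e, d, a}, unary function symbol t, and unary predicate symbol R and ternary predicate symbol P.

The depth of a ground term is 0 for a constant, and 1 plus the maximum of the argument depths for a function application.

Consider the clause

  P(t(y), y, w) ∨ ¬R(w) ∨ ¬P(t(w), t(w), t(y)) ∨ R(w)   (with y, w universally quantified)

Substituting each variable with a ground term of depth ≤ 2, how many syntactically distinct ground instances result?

Ground terms of depth ≤ 2:
  Write N_k for the number of ground terms of depth ≤ k. A term of depth ≤ k is either a constant or a function symbol applied to arguments of depth ≤ k−1, so N_k = 4 + N_{k-1}.
  N_0 = 4
  N_1 = 4 + 4 = 8
  N_2 = 4 + 8 = 12
So there are 12 ground terms available for substitution.
The body mentions every one of the 2 quantified variables; since ground terms form a free algebra, no two substitutions collapse to the same formula.
Number of ground instances = 12^2 = 144.

144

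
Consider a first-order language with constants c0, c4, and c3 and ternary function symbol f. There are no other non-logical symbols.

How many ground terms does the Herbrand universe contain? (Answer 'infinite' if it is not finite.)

The signature has at least one function symbol (f, arity 3) and at least one constant (c0).
Iterating f gives infinitely many distinct ground terms: c0, f(c0, c0, c0), f(f(c0, c0, c0), f(c0, c0, c0), f(c0, c0, c0)), ...
So the Herbrand universe is infinite.

infinite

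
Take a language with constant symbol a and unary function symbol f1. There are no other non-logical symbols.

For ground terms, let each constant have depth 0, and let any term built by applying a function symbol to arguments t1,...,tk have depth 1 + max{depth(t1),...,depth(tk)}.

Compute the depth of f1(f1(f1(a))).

3

depth(f1(a)) = 1 + depth(a) = 1 + 0 = 1
depth(f1(f1(a))) = 1 + depth(f1(a)) = 1 + 1 = 2
depth(f1(f1(f1(a)))) = 1 + depth(f1(f1(a))) = 1 + 2 = 3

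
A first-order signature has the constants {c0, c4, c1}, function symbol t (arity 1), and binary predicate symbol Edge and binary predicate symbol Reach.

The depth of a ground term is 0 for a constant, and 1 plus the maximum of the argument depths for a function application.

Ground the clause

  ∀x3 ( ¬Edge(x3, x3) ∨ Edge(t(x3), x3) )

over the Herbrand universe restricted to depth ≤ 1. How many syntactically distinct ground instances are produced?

Ground terms of depth ≤ 1:
  Let N_k = |{terms of depth ≤ k}|. Then N_0 = 3 and N_k = 3 + N_{k-1} for k ≥ 1 (one summand per function symbol, arity giving the exponent).
  N_0 = 3
  N_1 = 3 + 3 = 6
  Explicitly: c0, c4, c1, t(c0), t(c4), t(c1).
So there are 6 ground terms available for substitution.
The variable x3 ranges independently over the available ground terms, and distinct assignments produce distinct instances.
Number of ground instances = 6.

6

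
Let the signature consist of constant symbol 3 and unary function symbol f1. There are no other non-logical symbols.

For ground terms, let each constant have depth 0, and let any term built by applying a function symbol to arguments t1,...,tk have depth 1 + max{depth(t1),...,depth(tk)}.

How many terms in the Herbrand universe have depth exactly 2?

1

Let N_k = |{terms of depth ≤ k}|. Then N_0 = 1 and N_k = 1 + N_{k-1} for k ≥ 1 (one summand per function symbol, arity giving the exponent).
N_0 = 1
N_1 = 1 + 1 = 2
N_2 = 1 + 2 = 3
Terms of depth exactly 2: N_2 − N_1 = 3 − 2 = 1.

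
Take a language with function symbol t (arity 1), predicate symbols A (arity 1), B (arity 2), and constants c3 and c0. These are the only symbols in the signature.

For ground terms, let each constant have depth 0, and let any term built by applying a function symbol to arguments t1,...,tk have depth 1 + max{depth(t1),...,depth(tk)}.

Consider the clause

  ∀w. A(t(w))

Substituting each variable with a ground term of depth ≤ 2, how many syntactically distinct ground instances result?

Ground terms of depth ≤ 2:
  Count level by level. With function symbols t/1, the terms of depth ≤ k are the 2 constants together with each function applied to depth-≤(k−1) tuples, so N_k = 2 + N_{k-1}.
  N_0 = 2
  N_1 = 2 + 2 = 4
  N_2 = 2 + 4 = 6
  Explicitly: c3, c0, t(c3), t(c0), t(t(c3)), t(t(c0)).
So there are 6 ground terms available for substitution.
There is 1 variable to instantiate (w),  occurring in at least one literal, so different choices give different ground instances.
Number of ground instances = 6.

6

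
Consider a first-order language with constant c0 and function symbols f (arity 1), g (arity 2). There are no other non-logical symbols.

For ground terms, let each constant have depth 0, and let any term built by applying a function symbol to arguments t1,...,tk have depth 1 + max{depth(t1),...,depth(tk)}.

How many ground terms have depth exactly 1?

2

Let N_k count ground terms of depth at most k. Each non-constant term of depth ≤ k is some function symbol applied to depth-≤(k−1) arguments, giving N_k = 1 + N_{k-1} + N_{k-1}^2.
N_0 = 1
N_1 = 1 + 1 + 1^2 = 3
Terms of depth exactly 1: N_1 − N_0 = 3 − 1 = 2.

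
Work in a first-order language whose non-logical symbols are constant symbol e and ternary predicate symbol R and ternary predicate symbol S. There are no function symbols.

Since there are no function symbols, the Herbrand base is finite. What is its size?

2

With no function symbols, the Herbrand universe is just the 1 constant.
Ground atoms per predicate: R: 1^3 = 1, S: 1^3 = 1.
Herbrand base size = 1 + 1 = 2.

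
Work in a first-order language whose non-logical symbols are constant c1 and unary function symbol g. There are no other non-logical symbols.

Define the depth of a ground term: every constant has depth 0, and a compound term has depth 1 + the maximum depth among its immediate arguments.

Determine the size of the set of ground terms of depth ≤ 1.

Let N_k = |{terms of depth ≤ k}|. Then N_0 = 1 and N_k = 1 + N_{k-1} for k ≥ 1 (one summand per function symbol, arity giving the exponent).
N_0 = 1
N_1 = 1 + 1 = 2
Explicitly: c1, g(c1).

2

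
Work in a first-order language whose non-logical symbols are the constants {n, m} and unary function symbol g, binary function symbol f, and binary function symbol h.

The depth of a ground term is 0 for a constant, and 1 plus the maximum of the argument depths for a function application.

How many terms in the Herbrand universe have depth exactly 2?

Write N_k for the number of ground terms of depth ≤ k. A term of depth ≤ k is either a constant or a function symbol applied to arguments of depth ≤ k−1, so N_k = 2 + N_{k-1} + N_{k-1}^2 + N_{k-1}^2.
N_0 = 2
N_1 = 2 + 2 + 2^2 + 2^2 = 12
N_2 = 2 + 12 + 12^2 + 12^2 = 302
Terms of depth exactly 2: N_2 − N_1 = 302 − 12 = 290.

290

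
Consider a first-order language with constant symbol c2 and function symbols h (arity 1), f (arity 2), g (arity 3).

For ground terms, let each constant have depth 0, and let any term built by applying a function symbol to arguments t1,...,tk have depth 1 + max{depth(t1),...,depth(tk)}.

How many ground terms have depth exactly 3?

621351

Count level by level. With function symbols h/1, f/2, g/3, the terms of depth ≤ k are the 1 constant together with each function applied to depth-≤(k−1) tuples, so N_k = 1 + N_{k-1} + N_{k-1}^2 + N_{k-1}^3.
N_0 = 1
N_1 = 1 + 1 + 1^2 + 1^3 = 4
N_2 = 1 + 4 + 4^2 + 4^3 = 85
N_3 = 1 + 85 + 85^2 + 85^3 = 621436
Terms of depth exactly 3: N_3 − N_2 = 621436 − 85 = 621351.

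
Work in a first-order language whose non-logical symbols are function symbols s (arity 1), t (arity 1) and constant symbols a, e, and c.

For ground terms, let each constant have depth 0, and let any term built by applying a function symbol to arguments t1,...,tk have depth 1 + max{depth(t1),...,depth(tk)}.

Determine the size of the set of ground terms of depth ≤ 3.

45

Count level by level. With function symbols s/1, t/1, the terms of depth ≤ k are the 3 constants together with each function applied to depth-≤(k−1) tuples, so N_k = 3 + N_{k-1} + N_{k-1}.
N_0 = 3
N_1 = 3 + 3 + 3 = 9
N_2 = 3 + 9 + 9 = 21
N_3 = 3 + 21 + 21 = 45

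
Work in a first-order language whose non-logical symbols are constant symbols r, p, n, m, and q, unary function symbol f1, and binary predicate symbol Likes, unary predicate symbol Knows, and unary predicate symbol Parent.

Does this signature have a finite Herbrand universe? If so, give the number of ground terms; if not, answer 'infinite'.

infinite

The signature has at least one function symbol (f1, arity 1) and at least one constant (r).
Iterating f1 gives infinitely many distinct ground terms: r, f1(r), f1(f1(r)), ...
So the Herbrand universe is infinite.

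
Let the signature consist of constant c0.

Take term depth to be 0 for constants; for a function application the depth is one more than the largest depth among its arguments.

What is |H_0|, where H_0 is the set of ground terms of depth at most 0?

1

With no function symbols every ground term is a constant, so there is exactly 1 ground term at every depth bound.
N_0 = 1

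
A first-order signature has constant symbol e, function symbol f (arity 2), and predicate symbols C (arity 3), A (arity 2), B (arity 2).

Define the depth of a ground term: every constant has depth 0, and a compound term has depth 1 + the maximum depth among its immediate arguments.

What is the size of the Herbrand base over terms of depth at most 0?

First count ground terms of depth ≤ 0.
Let N_k count ground terms of depth at most k. Each non-constant term of depth ≤ k is some function symbol applied to depth-≤(k−1) arguments, giving N_k = 1 + N_{k-1}^2.
N_0 = 1
So |H| = 1.
Ground atoms are formed by filling each argument slot of a predicate with a term from H, so an r-ary predicate gives |H|^r atoms:
  C: 1^3 = 1;  A: 1^2 = 1;  B: 1^2 = 1
Total ground atoms: 1 + 1 + 1 = 3.

3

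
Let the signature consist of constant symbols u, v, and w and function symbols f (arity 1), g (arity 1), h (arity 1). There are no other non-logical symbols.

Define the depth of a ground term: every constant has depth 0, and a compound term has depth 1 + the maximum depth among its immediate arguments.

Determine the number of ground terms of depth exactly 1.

Let N_k count ground terms of depth at most k. Each non-constant term of depth ≤ k is some function symbol applied to depth-≤(k−1) arguments, giving N_k = 3 + N_{k-1} + N_{k-1} + N_{k-1}.
N_0 = 3
N_1 = 3 + 3 + 3 + 3 = 12
Terms of depth exactly 1: N_1 − N_0 = 12 − 3 = 9.

9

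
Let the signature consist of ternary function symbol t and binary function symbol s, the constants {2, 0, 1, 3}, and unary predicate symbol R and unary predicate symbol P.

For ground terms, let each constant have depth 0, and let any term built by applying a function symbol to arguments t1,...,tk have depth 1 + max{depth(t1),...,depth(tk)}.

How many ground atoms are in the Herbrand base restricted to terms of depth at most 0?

First count ground terms of depth ≤ 0.
Count level by level. With function symbols t/3, s/2, the terms of depth ≤ k are the 4 constants together with each function applied to depth-≤(k−1) tuples, so N_k = 4 + N_{k-1}^3 + N_{k-1}^2.
N_0 = 4
Explicitly: 2, 0, 1, 3.
So |H| = 4.
Each predicate of arity r yields |H|^r ground atoms (one per choice of an r-tuple from H):
  R: 4;  P: 4
Total ground atoms: 4 + 4 = 8.

8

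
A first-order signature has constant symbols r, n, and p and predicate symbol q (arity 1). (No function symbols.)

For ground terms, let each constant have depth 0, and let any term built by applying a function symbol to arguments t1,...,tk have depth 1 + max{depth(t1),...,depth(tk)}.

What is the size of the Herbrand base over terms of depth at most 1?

First count ground terms of depth ≤ 1.
With no function symbols every ground term is a constant, so there are exactly 3 ground terms at every depth bound.
N_0 = 3
N_1 = 3
Explicitly: r, n, p.
So |H| = 3.
A ground atom is a predicate applied to a tuple of terms from H, so the count is the sum over predicates of |H|^arity:
  q: 3
Total ground atoms: 3.

3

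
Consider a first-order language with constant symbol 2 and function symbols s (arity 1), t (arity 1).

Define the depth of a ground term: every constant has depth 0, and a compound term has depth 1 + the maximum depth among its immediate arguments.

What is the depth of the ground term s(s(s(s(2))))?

4

depth(s(2)) = 1 + depth(2) = 1 + 0 = 1
depth(s(s(2))) = 1 + depth(s(2)) = 1 + 1 = 2
depth(s(s(s(2)))) = 1 + depth(s(s(2))) = 1 + 2 = 3
depth(s(s(s(s(2))))) = 1 + depth(s(s(s(2)))) = 1 + 3 = 4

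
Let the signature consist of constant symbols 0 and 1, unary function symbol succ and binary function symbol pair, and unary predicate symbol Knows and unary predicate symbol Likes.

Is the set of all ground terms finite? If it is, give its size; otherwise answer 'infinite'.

infinite

The signature has at least one function symbol (succ, arity 1) and at least one constant (0).
Iterating succ gives infinitely many distinct ground terms: 0, succ(0), succ(succ(0)), ...
So the Herbrand universe is infinite.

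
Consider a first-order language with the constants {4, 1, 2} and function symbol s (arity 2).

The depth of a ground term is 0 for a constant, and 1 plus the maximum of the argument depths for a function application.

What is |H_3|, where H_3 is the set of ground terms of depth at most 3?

21612

Let N_k = |{terms of depth ≤ k}|. Then N_0 = 3 and N_k = 3 + N_{k-1}^2 for k ≥ 1 (one summand per function symbol, arity giving the exponent).
N_0 = 3
N_1 = 3 + 3^2 = 12
N_2 = 3 + 12^2 = 147
N_3 = 3 + 147^2 = 21612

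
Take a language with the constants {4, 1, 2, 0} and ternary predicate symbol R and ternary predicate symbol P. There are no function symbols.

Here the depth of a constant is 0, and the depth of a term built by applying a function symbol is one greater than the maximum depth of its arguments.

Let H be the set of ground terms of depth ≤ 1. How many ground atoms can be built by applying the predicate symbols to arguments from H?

128

First count ground terms of depth ≤ 1.
With no function symbols every ground term is a constant, so there are exactly 4 ground terms at every depth bound.
N_0 = 4
N_1 = 4
So |H| = 4.
Ground atoms are formed by filling each argument slot of a predicate with a term from H, so an r-ary predicate gives |H|^r atoms:
  R: 4^3 = 64;  P: 4^3 = 64
Total ground atoms: 64 + 64 = 128.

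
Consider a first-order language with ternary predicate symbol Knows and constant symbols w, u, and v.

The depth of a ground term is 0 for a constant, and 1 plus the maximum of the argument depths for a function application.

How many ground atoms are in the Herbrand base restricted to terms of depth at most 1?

First count ground terms of depth ≤ 1.
With no function symbols every ground term is a constant, so there are exactly 3 ground terms at every depth bound.
N_0 = 3
N_1 = 3
So |H| = 3.
A ground atom is a predicate applied to a tuple of terms from H, so the count is the sum over predicates of |H|^arity:
  Knows: 3^3 = 27
Total ground atoms: 27.

27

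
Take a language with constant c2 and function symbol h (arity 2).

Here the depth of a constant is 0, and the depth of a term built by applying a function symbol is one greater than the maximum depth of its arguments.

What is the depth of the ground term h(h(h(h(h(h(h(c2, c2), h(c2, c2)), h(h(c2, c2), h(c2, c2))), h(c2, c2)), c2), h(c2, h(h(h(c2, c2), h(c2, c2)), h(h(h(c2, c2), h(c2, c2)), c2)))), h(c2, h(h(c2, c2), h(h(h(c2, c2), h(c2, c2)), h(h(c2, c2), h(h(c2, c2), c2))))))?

depth(h(c2, c2)) = 1 + max(0, 0) = 1
depth(h(h(c2, c2), h(c2, c2))) = 1 + max(1, 1) = 2
depth(h(h(h(c2, c2), h(c2, c2)), h(h(c2, c2), h(c2, c2)))) = 1 + max(2, 2) = 3
depth(h(h(h(h(c2, c2), h(c2, c2)), h(h(c2, c2), h(c2, c2))), h(c2, c2))) = 1 + max(3, 1) = 4
depth(h(h(h(h(h(c2, c2), h(c2, c2)), h(h(c2, c2), h(c2, c2))), h(c2, c2)), c2)) = 1 + max(4, 0) = 5
depth(h(h(h(c2, c2), h(c2, c2)), c2)) = 1 + max(2, 0) = 3
depth(h(h(h(c2, c2), h(c2, c2)), h(h(h(c2, c2), h(c2, c2)), c2))) = 1 + max(2, 3) = 4
depth(h(c2, h(h(h(c2, c2), h(c2, c2)), h(h(h(c2, c2), h(c2, c2)), c2)))) = 1 + max(0, 4) = 5
depth(h(h(h(h(h(h(c2, c2), h(c2, c2)), h(h(c2, c2), h(c2, c2))), h(c2, c2)), c2), h(c2, h(h(h(c2, c2), h(c2, c2)), h(h(h(c2, c2), h(c2, c2)), c2))))) = 1 + max(5, 5) = 6
depth(h(h(c2, c2), c2)) = 1 + max(1, 0) = 2
depth(h(h(c2, c2), h(h(c2, c2), c2))) = 1 + max(1, 2) = 3
depth(h(h(h(c2, c2), h(c2, c2)), h(h(c2, c2), h(h(c2, c2), c2)))) = 1 + max(2, 3) = 4
depth(h(h(c2, c2), h(h(h(c2, c2), h(c2, c2)), h(h(c2, c2), h(h(c2, c2), c2))))) = 1 + max(1, 4) = 5
depth(h(c2, h(h(c2, c2), h(h(h(c2, c2), h(c2, c2)), h(h(c2, c2), h(h(c2, c2), c2)))))) = 1 + max(0, 5) = 6
depth(h(h(h(h(h(h(h(c2, c2), h(c2, c2)), h(h(c2, c2), h(c2, c2))), h(c2, c2)), c2), h(c2, h(h(h(c2, c2), h(c2, c2)), h(h(h(c2, c2), h(c2, c2)), c2)))), h(c2, h(h(c2, c2), h(h(h(c2, c2), h(c2, c2)), h(h(c2, c2), h(h(c2, c2), c2))))))) = 1 + max(6, 6) = 7

7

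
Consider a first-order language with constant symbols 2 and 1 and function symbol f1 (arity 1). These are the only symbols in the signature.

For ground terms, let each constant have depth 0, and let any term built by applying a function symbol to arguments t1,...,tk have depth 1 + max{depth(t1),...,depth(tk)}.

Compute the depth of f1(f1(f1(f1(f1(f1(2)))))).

6

depth(f1(2)) = 1 + depth(2) = 1 + 0 = 1
depth(f1(f1(2))) = 1 + depth(f1(2)) = 1 + 1 = 2
depth(f1(f1(f1(2)))) = 1 + depth(f1(f1(2))) = 1 + 2 = 3
depth(f1(f1(f1(f1(2))))) = 1 + depth(f1(f1(f1(2)))) = 1 + 3 = 4
depth(f1(f1(f1(f1(f1(2)))))) = 1 + depth(f1(f1(f1(f1(2))))) = 1 + 4 = 5
depth(f1(f1(f1(f1(f1(f1(2))))))) = 1 + depth(f1(f1(f1(f1(f1(2)))))) = 1 + 5 = 6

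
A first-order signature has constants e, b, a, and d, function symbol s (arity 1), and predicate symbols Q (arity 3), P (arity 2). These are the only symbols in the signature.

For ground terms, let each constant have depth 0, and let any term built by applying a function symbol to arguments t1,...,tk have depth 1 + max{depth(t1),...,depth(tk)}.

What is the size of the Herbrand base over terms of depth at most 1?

576

First count ground terms of depth ≤ 1.
Count level by level. With function symbols s/1, the terms of depth ≤ k are the 4 constants together with each function applied to depth-≤(k−1) tuples, so N_k = 4 + N_{k-1}.
N_0 = 4
N_1 = 4 + 4 = 8
Explicitly: e, b, a, d, s(e), s(b), s(a), s(d).
So |H| = 8.
For each predicate symbol, the number of ground atoms is |H| raised to its arity; summing:
  Q: 8^3 = 512;  P: 8^2 = 64
Total ground atoms: 512 + 64 = 576.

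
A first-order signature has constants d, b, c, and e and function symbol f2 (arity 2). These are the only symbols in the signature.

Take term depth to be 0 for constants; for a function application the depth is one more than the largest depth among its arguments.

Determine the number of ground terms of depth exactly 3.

Count level by level. With function symbols f2/2, the terms of depth ≤ k are the 4 constants together with each function applied to depth-≤(k−1) tuples, so N_k = 4 + N_{k-1}^2.
N_0 = 4
N_1 = 4 + 4^2 = 20
N_2 = 4 + 20^2 = 404
N_3 = 4 + 404^2 = 163220
Terms of depth exactly 3: N_3 − N_2 = 163220 − 404 = 162816.

162816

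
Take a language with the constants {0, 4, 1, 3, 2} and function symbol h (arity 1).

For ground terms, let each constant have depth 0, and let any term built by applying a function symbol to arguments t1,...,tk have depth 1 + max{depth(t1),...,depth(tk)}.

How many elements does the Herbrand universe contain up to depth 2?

15

Let N_k = |{terms of depth ≤ k}|. Then N_0 = 5 and N_k = 5 + N_{k-1} for k ≥ 1 (one summand per function symbol, arity giving the exponent).
N_0 = 5
N_1 = 5 + 5 = 10
N_2 = 5 + 10 = 15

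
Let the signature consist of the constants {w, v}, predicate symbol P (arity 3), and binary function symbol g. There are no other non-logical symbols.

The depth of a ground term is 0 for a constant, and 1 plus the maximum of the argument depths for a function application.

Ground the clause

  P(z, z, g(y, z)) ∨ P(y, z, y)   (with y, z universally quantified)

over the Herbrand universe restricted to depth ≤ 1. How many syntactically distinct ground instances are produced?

36

Ground terms of depth ≤ 1:
  If N_k denotes the number of depth-≤k ground terms, the 2 constants give N_0 = 2, and each function symbol of arity r contributes N_{k-1}^r new terms at level k: N_k = 2 + N_{k-1}^2.
  N_0 = 2
  N_1 = 2 + 2^2 = 6
  Explicitly: w, v, g(w, w), g(w, v), g(v, w), g(v, v).
So there are 6 ground terms available for substitution.
Each of y, z ranges independently over the available ground terms, and distinct assignments produce distinct instances.
Number of ground instances = 6^2 = 36.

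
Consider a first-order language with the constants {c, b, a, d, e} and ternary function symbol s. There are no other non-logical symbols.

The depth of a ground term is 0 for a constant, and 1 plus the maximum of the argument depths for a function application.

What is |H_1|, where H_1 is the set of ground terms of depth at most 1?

130

Let N_k = |{terms of depth ≤ k}|. Then N_0 = 5 and N_k = 5 + N_{k-1}^3 for k ≥ 1 (one summand per function symbol, arity giving the exponent).
N_0 = 5
N_1 = 5 + 5^3 = 130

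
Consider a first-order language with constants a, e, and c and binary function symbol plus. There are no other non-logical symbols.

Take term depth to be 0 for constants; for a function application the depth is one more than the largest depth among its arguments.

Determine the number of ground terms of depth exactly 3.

21465

If N_k denotes the number of depth-≤k ground terms, the 3 constants give N_0 = 3, and each function symbol of arity r contributes N_{k-1}^r new terms at level k: N_k = 3 + N_{k-1}^2.
N_0 = 3
N_1 = 3 + 3^2 = 12
N_2 = 3 + 12^2 = 147
N_3 = 3 + 147^2 = 21612
Terms of depth exactly 3: N_3 − N_2 = 21612 − 147 = 21465.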